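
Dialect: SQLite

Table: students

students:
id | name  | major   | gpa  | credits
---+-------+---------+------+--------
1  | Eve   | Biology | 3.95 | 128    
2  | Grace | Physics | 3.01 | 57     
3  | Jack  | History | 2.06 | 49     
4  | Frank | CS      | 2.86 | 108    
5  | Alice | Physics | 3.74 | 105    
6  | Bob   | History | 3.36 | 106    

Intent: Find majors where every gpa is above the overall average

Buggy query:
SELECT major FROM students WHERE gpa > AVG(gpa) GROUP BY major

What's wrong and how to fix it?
Bug: AVG() is an aggregate; it can't sit directly in WHERE

Fix: Use a subquery for AVG and a HAVING MIN(...) filter so the condition holds for every row in the group

Corrected query:
SELECT major FROM students GROUP BY major HAVING MIN(gpa) > (SELECT AVG(gpa) FROM students)

Result:
major  
-------
Biology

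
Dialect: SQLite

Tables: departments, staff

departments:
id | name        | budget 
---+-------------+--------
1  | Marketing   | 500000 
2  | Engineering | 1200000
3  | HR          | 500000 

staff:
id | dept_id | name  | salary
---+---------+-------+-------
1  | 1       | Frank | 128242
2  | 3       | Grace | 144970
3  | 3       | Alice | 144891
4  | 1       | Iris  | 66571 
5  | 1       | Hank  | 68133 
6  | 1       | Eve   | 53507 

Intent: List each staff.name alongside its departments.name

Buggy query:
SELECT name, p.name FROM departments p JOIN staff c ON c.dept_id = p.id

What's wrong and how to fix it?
Bug: 'name' exists in both joined tables, so the database can't tell which one is meant

Fix: Prefix ambiguous columns with the table alias

Corrected query:
SELECT c.name, p.name FROM departments p JOIN staff c ON c.dept_id = p.id

Result:
name  | name     
------+----------
Frank | Marketing
Grace | HR       
Alice | HR       
Iris  | Marketing
Hank  | Marketing
Eve   | Marketing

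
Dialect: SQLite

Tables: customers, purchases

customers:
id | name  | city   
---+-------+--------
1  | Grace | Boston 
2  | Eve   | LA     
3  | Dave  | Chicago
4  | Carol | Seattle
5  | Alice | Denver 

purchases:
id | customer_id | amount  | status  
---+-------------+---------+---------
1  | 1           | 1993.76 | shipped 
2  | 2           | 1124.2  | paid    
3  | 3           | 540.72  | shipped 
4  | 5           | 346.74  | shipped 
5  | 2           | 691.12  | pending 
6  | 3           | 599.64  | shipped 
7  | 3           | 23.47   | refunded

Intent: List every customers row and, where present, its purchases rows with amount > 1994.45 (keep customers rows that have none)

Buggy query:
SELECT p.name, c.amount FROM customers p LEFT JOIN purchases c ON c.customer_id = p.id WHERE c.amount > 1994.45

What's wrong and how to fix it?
Bug: Filtering c.amount in WHERE discards the NULL rows produced by LEFT JOIN, turning it into an inner join

Fix: Move the right-table condition into the ON clause so unmatched parents are kept

Corrected query:
SELECT p.name, c.amount FROM customers p LEFT JOIN purchases c ON c.customer_id = p.id AND c.amount > 1994.45

Result:
name  | amount
------+-------
Grace | NULL  
Eve   | NULL  
Dave  | NULL  
Carol | NULL  
Alice | NULL  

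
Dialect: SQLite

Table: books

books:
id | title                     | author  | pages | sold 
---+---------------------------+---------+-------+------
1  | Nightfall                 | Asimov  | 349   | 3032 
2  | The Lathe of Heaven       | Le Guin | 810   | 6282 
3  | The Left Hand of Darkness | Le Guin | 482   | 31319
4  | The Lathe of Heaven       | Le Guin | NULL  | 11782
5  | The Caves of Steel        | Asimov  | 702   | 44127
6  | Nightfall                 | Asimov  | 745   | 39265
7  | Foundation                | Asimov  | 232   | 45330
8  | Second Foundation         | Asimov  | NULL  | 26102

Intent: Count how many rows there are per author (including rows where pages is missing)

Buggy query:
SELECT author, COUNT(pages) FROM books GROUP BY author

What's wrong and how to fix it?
Bug: COUNT(column) counts non-NULL values only; rows with NULL pages aren't counted

Fix: Use COUNT(*) to count all rows regardless of NULL

Corrected query:
SELECT author, COUNT(*) FROM books GROUP BY author

Result:
author  | COUNT(*)
--------+---------
Asimov  | 5       
Le Guin | 3       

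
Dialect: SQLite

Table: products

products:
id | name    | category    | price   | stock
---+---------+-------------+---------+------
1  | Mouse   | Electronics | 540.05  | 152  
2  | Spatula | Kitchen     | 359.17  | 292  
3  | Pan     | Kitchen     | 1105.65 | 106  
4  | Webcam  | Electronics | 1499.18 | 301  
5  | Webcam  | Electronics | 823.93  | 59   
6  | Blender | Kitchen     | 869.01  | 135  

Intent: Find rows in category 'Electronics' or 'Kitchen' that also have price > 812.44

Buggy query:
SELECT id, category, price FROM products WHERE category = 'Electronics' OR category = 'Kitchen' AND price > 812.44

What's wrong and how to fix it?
Bug: AND binds tighter than OR, so this parses as category = 'Electronics' OR (category = 'Kitchen' AND price > 812.44)

Fix: Add parentheses around the OR so the AND applies to both alternatives

Corrected query:
SELECT id, category, price FROM products WHERE (category = 'Electronics' OR category = 'Kitchen') AND price > 812.44

Result:
id | category    | price  
---+-------------+--------
3  | Kitchen     | 1105.65
4  | Electronics | 1499.18
5  | Electronics | 823.93 
6  | Kitchen     | 869.01 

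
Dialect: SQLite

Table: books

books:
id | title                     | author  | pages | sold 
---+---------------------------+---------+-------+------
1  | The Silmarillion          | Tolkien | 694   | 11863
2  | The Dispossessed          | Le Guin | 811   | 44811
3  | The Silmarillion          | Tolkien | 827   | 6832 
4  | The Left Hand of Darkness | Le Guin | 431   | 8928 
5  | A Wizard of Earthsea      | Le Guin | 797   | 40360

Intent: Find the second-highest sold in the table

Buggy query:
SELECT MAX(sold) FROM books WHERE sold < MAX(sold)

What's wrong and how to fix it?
Bug: The inner MAX is an aggregate inside WHERE, which is not allowed

Fix: Compute the overall MAX in a subquery, then take MAX of rows below it

Corrected query:
SELECT MAX(sold) FROM books WHERE sold < (SELECT MAX(sold) FROM books)

Result:
MAX(sold)
---------
40360    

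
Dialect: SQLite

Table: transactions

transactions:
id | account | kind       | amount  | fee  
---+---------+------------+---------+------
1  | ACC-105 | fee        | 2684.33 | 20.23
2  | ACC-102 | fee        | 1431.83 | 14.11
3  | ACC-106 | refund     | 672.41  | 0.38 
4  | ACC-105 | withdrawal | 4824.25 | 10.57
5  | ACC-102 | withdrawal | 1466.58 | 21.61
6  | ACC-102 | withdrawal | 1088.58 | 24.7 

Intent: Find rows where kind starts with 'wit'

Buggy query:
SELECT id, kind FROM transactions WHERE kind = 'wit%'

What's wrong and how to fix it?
Bug: '=' compares the literal string including the % character; pattern matching needs LIKE

Fix: Use LIKE for wildcard pattern matching

Corrected query:
SELECT id, kind FROM transactions WHERE kind LIKE 'wit%'

Result:
id | kind      
---+-----------
4  | withdrawal
5  | withdrawal
6  | withdrawal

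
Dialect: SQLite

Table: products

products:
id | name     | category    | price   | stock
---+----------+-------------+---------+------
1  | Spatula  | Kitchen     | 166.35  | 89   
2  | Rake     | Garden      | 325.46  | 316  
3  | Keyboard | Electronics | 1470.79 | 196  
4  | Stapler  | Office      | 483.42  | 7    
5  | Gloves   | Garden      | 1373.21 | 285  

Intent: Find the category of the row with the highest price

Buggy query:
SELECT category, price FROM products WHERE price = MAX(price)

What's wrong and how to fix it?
Bug: MAX(price) is an aggregate and cannot be used directly in WHERE

Fix: Wrap MAX in a scalar subquery so WHERE compares against a single value

Corrected query:
SELECT category, price FROM products WHERE price = (SELECT MAX(price) FROM products)

Result:
category    | price  
------------+--------
Electronics | 1470.79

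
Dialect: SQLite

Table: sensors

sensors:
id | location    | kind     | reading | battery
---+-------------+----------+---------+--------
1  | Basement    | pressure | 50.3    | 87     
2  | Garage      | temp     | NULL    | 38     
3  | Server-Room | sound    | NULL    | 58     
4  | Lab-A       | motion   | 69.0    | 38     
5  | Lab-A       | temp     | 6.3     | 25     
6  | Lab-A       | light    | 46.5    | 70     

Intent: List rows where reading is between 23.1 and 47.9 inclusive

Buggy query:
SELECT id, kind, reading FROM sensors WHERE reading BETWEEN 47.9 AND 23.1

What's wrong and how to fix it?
Bug: BETWEEN expects the lower bound first; with 47.9 AND 23.1 the range is empty

Fix: Write BETWEEN 23.1 AND 47.9

Corrected query:
SELECT id, kind, reading FROM sensors WHERE reading BETWEEN 23.1 AND 47.9

Result:
id | kind  | reading
---+-------+--------
6  | light | 46.5   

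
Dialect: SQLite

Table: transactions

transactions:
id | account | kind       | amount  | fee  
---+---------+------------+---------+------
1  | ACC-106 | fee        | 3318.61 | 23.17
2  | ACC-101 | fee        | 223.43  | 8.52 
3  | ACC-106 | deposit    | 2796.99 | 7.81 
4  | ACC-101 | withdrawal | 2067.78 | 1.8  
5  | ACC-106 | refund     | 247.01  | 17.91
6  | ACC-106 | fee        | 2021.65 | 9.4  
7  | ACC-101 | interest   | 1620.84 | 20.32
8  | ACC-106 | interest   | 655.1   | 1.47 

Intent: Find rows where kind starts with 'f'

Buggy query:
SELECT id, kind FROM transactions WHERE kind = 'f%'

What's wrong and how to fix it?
Bug: Wildcards only work with LIKE; '=' treats '%' as a literal character

Fix: Use LIKE for wildcard pattern matching

Corrected query:
SELECT id, kind FROM transactions WHERE kind LIKE 'f%'

Result:
id | kind
---+-----
1  | fee 
2  | fee 
6  | fee 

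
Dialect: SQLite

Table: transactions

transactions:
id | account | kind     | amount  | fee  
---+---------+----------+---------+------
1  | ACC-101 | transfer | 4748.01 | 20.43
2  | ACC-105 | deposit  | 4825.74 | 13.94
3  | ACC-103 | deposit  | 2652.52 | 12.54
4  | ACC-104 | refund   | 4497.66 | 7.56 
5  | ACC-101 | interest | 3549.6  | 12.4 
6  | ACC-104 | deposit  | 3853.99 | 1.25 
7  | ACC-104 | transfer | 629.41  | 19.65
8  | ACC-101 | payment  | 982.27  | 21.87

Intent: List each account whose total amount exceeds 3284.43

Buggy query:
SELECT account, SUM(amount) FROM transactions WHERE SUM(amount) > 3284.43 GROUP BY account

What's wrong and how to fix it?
Bug: SUM(amount) is an aggregate, but WHERE filters rows before aggregation

Fix: Move the aggregate condition to a HAVING clause

Corrected query:
SELECT account, SUM(amount) FROM transactions GROUP BY account HAVING SUM(amount) > 3284.43

Result:
account | SUM(amount)
--------+------------
ACC-101 | 9279.88    
ACC-104 | 8981.06    
ACC-105 | 4825.74    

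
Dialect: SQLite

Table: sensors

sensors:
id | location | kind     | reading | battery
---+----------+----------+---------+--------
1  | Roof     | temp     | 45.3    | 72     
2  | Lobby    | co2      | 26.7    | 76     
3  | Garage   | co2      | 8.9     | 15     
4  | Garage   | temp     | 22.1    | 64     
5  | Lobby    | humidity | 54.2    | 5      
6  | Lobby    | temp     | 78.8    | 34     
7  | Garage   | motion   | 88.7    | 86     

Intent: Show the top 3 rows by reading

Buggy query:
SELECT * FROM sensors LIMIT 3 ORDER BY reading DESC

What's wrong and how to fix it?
Bug: LIMIT must come after ORDER BY

Fix: Sort with ORDER BY, then apply LIMIT

Corrected query:
SELECT * FROM sensors ORDER BY reading DESC LIMIT 3

Result:
id | location | kind     | reading | battery
---+----------+----------+---------+--------
7  | Garage   | motion   | 88.7    | 86     
6  | Lobby    | temp     | 78.8    | 34     
5  | Lobby    | humidity | 54.2    | 5      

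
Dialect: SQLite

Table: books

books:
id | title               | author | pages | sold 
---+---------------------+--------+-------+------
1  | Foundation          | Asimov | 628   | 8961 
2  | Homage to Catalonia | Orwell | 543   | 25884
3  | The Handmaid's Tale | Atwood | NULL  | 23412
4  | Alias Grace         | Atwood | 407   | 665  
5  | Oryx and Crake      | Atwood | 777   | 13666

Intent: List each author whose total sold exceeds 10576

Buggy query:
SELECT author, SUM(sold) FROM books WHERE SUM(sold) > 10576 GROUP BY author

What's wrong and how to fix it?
Bug: SUM(sold) is an aggregate, but WHERE filters rows before aggregation

Fix: Move the aggregate condition to a HAVING clause

Corrected query:
SELECT author, SUM(sold) FROM books GROUP BY author HAVING SUM(sold) > 10576

Result:
author | SUM(sold)
-------+----------
Atwood | 37743    
Orwell | 25884    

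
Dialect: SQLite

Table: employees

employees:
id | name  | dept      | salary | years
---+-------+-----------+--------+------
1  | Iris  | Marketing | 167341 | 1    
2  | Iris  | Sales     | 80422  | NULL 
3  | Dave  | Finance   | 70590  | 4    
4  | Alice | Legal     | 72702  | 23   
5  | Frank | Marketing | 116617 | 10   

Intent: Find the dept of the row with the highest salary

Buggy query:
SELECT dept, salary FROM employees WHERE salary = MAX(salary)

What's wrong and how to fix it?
Bug: MAX(salary) is an aggregate and cannot be used directly in WHERE

Fix: Wrap MAX in a scalar subquery so WHERE compares against a single value

Corrected query:
SELECT dept, salary FROM employees WHERE salary = (SELECT MAX(salary) FROM employees)

Result:
dept      | salary
----------+-------
Marketing | 167341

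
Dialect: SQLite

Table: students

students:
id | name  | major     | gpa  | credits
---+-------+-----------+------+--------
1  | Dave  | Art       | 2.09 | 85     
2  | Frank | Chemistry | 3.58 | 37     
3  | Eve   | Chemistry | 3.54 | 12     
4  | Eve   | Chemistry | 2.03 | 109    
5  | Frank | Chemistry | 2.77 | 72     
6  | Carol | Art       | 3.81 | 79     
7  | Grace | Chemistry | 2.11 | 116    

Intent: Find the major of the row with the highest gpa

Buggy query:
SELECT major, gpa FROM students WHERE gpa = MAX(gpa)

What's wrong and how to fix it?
Bug: WHERE is evaluated per row; an aggregate over the whole table isn't defined there

Fix: Use a subquery: WHERE gpa = (SELECT MAX(gpa) FROM students)

Corrected query:
SELECT major, gpa FROM students WHERE gpa = (SELECT MAX(gpa) FROM students)

Result:
major | gpa 
------+-----
Art   | 3.81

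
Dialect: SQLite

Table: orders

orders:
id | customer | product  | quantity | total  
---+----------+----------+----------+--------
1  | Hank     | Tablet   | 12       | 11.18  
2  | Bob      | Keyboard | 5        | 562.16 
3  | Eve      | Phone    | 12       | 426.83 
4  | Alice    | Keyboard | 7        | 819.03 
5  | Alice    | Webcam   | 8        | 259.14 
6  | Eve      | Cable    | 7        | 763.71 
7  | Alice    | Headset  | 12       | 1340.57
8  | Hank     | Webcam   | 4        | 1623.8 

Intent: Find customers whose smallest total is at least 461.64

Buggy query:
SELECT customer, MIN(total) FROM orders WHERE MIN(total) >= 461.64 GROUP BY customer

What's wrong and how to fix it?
Bug: MIN() in WHERE is a misuse of aggregate

Fix: Use HAVING for the per-group MIN condition

Corrected query:
SELECT customer, MIN(total) FROM orders GROUP BY customer HAVING MIN(total) >= 461.64

Result:
customer | MIN(total)
---------+-----------
Bob      | 562.16    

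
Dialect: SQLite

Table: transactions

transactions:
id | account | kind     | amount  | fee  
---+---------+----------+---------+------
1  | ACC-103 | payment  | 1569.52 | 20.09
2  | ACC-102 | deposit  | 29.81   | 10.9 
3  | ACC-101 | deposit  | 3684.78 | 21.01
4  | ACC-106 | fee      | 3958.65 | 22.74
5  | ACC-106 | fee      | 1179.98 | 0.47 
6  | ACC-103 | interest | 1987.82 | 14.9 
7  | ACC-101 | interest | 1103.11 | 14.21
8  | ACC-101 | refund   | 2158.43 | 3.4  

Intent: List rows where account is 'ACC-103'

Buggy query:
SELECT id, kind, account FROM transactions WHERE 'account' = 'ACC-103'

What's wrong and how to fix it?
Bug: 'account' in single quotes is a string literal, not the column; the comparison is literal-vs-literal and never true

Fix: Remove the quotes around the column name (or use double quotes for an identifier)

Corrected query:
SELECT id, kind, account FROM transactions WHERE account = 'ACC-103'

Result:
id | kind     | account
---+----------+--------
1  | payment  | ACC-103
6  | interest | ACC-103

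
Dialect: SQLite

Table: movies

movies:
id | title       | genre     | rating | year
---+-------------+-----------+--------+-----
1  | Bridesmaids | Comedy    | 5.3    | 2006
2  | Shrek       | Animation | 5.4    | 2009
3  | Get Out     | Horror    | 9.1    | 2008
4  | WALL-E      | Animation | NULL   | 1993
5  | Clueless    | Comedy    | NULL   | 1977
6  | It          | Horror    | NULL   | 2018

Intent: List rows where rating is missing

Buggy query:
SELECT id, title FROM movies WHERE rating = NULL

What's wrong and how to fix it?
Bug: '= NULL' is always unknown in SQL three-valued logic, so no rows match

Fix: Use IS NULL to test for NULL

Corrected query:
SELECT id, title FROM movies WHERE rating IS NULL

Result:
id | title   
---+---------
4  | WALL-E  
5  | Clueless
6  | It      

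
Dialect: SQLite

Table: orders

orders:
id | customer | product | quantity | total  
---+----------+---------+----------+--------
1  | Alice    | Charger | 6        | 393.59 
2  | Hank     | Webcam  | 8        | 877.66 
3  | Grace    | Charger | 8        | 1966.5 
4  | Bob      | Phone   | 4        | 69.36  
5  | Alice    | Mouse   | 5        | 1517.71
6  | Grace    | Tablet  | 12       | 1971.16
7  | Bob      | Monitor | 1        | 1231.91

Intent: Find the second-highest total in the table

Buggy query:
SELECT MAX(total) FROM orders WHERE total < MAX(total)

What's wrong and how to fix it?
Bug: The inner MAX is an aggregate inside WHERE, which is not allowed

Fix: Put the inner MAX in a scalar subquery

Corrected query:
SELECT MAX(total) FROM orders WHERE total < (SELECT MAX(total) FROM orders)

Result:
MAX(total)
----------
1966.5    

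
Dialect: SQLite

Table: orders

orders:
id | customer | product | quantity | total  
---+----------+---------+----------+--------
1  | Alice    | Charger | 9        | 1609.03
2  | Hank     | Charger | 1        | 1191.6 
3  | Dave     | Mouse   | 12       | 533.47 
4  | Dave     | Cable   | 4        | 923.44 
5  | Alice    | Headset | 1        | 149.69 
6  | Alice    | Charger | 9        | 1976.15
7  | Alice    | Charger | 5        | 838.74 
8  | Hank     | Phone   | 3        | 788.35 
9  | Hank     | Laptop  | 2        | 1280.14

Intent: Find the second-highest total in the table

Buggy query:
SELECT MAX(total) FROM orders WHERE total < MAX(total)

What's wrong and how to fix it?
Bug: MAX(total) on the right of the comparison is an aggregate-in-WHERE error

Fix: Compute the overall MAX in a subquery, then take MAX of rows below it

Corrected query:
SELECT MAX(total) FROM orders WHERE total < (SELECT MAX(total) FROM orders)

Result:
MAX(total)
----------
1609.03   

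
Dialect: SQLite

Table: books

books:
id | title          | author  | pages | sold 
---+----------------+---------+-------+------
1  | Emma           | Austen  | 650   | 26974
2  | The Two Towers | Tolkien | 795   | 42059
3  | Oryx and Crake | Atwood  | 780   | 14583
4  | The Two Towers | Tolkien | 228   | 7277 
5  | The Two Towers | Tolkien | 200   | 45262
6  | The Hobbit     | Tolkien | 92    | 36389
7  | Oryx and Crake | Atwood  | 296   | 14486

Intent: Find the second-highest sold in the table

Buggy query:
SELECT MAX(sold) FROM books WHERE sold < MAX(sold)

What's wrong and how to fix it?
Bug: The inner MAX is an aggregate inside WHERE, which is not allowed

Fix: Put the inner MAX in a scalar subquery

Corrected query:
SELECT MAX(sold) FROM books WHERE sold < (SELECT MAX(sold) FROM books)

Result:
MAX(sold)
---------
42059    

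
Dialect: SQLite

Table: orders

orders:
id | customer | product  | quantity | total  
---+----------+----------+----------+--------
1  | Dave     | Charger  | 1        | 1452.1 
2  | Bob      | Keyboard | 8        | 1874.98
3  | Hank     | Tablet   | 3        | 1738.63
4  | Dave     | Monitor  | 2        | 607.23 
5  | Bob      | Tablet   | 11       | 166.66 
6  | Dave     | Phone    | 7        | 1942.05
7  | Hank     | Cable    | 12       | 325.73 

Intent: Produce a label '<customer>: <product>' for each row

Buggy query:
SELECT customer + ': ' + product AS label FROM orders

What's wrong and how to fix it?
Bug: '+' is numeric addition; on text columns SQLite converts them to 0 instead of concatenating

Fix: Replace + with || to concatenate text

Corrected query:
SELECT customer || ': ' || product AS label FROM orders

Result:
label        
-------------
Dave: Charger
Bob: Keyboard
Hank: Tablet 
Dave: Monitor
Bob: Tablet  
Dave: Phone  
Hank: Cable  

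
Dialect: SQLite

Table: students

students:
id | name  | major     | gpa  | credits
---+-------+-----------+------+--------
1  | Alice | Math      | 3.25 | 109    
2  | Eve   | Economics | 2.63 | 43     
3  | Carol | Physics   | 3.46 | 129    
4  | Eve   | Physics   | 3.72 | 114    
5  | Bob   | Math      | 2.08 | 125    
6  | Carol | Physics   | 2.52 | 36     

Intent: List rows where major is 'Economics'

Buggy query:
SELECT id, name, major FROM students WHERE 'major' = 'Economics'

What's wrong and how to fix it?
Bug: 'major' in single quotes is a string literal, not the column; the comparison is literal-vs-literal and never true

Fix: Reference the column as major without single quotes

Corrected query:
SELECT id, name, major FROM students WHERE major = 'Economics'

Result:
id | name | major    
---+------+----------
2  | Eve  | Economics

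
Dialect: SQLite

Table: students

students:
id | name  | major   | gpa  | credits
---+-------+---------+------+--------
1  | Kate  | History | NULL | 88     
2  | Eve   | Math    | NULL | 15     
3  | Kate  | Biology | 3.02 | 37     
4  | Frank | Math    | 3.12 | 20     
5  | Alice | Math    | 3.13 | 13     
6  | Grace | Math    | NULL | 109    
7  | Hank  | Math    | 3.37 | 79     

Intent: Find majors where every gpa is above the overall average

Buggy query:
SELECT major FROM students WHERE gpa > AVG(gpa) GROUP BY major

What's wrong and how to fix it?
Bug: WHERE evaluates per row before aggregation, so AVG() is unavailable

Fix: Use a subquery for AVG and a HAVING MIN(...) filter so the condition holds for every row in the group

Corrected query:
SELECT major FROM students GROUP BY major HAVING MIN(gpa) > (SELECT AVG(gpa) FROM students)

Result:
(no rows)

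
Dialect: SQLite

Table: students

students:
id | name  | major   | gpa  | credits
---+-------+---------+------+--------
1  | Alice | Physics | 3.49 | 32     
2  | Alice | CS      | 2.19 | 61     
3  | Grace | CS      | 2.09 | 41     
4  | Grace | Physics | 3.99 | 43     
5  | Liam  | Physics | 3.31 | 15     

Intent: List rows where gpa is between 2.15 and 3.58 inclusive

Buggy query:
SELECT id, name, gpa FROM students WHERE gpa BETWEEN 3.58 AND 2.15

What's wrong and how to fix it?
Bug: BETWEEN expects the lower bound first; with 3.58 AND 2.15 the range is empty

Fix: Write BETWEEN 2.15 AND 3.58

Corrected query:
SELECT id, name, gpa FROM students WHERE gpa BETWEEN 2.15 AND 3.58

Result:
id | name  | gpa 
---+-------+-----
1  | Alice | 3.49
2  | Alice | 2.19
5  | Liam  | 3.31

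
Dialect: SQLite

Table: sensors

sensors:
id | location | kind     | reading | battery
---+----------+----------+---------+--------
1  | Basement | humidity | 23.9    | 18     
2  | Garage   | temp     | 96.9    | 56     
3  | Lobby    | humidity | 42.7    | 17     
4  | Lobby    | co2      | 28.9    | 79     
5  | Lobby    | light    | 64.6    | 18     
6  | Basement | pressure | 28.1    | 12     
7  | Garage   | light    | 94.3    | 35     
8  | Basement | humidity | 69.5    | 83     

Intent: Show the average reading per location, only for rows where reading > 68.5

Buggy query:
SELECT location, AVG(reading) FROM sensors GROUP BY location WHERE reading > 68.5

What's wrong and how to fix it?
Bug: WHERE cannot follow GROUP BY

Fix: Place WHERE between FROM and GROUP BY

Corrected query:
SELECT location, AVG(reading) FROM sensors WHERE reading > 68.5 GROUP BY location

Result:
location | AVG(reading)
---------+-------------
Basement | 69.5        
Garage   | 95.6        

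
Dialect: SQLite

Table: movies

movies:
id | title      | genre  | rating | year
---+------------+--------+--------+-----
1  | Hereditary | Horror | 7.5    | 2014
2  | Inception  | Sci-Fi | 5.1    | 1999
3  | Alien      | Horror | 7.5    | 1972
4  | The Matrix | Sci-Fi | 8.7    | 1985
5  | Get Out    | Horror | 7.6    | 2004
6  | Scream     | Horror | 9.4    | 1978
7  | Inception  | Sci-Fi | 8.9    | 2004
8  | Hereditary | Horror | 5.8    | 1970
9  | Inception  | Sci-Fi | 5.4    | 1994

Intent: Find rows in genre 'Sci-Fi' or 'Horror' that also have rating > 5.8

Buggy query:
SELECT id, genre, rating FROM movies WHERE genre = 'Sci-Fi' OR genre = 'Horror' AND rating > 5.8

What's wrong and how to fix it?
Bug: Without parentheses, AND is evaluated before OR, so the rating filter only applies to the 'Horror' branch

Fix: Group the OR with parentheses (or use IN), then AND the threshold

Corrected query:
SELECT id, genre, rating FROM movies WHERE (genre = 'Sci-Fi' OR genre = 'Horror') AND rating > 5.8

Result:
id | genre  | rating
---+--------+-------
1  | Horror | 7.5   
3  | Horror | 7.5   
4  | Sci-Fi | 8.7   
5  | Horror | 7.6   
6  | Horror | 9.4   
7  | Sci-Fi | 8.9   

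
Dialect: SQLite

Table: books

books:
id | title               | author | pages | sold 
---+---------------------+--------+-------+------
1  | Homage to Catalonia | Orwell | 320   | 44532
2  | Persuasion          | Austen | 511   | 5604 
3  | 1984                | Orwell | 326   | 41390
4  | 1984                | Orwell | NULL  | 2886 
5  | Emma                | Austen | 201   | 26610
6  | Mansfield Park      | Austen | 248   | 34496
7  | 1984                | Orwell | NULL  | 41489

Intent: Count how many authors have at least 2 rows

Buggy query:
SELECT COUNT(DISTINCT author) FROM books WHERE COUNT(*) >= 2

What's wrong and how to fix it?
Bug: WHERE filters individual rows, not groups, so a group-level COUNT is invalid there

Fix: Use a subquery that GROUPs and filters with HAVING, then count its rows

Corrected query:
SELECT COUNT(*) FROM (SELECT author FROM books GROUP BY author HAVING COUNT(*) >= 2)

Result:
COUNT(*)
--------
2       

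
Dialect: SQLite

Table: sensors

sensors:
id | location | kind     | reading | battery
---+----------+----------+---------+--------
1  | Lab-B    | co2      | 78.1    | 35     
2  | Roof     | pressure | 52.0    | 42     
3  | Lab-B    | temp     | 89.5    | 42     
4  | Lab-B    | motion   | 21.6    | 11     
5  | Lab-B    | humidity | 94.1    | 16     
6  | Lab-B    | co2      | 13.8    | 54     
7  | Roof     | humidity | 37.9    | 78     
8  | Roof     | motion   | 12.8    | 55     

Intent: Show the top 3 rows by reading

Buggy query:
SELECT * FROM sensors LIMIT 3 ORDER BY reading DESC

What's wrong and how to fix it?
Bug: LIMIT must come after ORDER BY

Fix: Swap the clauses: ORDER BY first, then LIMIT

Corrected query:
SELECT * FROM sensors ORDER BY reading DESC LIMIT 3

Result:
id | location | kind     | reading | battery
---+----------+----------+---------+--------
5  | Lab-B    | humidity | 94.1    | 16     
3  | Lab-B    | temp     | 89.5    | 42     
1  | Lab-B    | co2      | 78.1    | 35     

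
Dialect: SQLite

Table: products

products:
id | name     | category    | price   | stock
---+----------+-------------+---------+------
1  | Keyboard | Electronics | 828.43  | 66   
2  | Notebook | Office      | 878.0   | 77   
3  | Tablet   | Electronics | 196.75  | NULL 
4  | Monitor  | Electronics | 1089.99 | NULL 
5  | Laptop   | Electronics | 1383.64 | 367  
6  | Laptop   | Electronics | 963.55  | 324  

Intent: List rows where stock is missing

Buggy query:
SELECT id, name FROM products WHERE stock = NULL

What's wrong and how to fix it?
Bug: '= NULL' is always unknown in SQL three-valued logic, so no rows match

Fix: Use IS NULL to test for NULL

Corrected query:
SELECT id, name FROM products WHERE stock IS NULL

Result:
id | name   
---+--------
3  | Tablet 
4  | Monitor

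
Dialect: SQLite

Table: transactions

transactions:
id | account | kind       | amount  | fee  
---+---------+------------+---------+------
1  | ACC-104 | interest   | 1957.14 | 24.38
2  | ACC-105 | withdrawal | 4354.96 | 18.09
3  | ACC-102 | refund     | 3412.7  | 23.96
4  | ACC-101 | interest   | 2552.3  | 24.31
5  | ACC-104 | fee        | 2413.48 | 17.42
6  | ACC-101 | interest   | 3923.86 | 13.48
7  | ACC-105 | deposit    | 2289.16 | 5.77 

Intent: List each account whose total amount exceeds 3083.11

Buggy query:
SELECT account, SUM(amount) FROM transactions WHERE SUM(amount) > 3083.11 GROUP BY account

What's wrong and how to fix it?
Bug: SUM(amount) is an aggregate, but WHERE filters rows before aggregation

Fix: Use HAVING (which filters groups after aggregation) instead of WHERE

Corrected query:
SELECT account, SUM(amount) FROM transactions GROUP BY account HAVING SUM(amount) > 3083.11

Result:
account | SUM(amount)
--------+------------
ACC-101 | 6476.16    
ACC-102 | 3412.7     
ACC-104 | 4370.62    
ACC-105 | 6644.12    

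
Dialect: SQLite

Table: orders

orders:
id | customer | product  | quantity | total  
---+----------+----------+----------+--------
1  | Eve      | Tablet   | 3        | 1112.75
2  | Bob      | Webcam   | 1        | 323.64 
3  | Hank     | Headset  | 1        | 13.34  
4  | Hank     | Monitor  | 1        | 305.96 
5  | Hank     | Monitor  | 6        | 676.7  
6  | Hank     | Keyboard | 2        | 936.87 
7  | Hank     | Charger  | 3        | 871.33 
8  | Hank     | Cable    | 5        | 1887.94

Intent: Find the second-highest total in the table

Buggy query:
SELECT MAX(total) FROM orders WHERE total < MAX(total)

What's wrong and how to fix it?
Bug: MAX(total) on the right of the comparison is an aggregate-in-WHERE error

Fix: Compute the overall MAX in a subquery, then take MAX of rows below it

Corrected query:
SELECT MAX(total) FROM orders WHERE total < (SELECT MAX(total) FROM orders)

Result:
MAX(total)
----------
1112.75   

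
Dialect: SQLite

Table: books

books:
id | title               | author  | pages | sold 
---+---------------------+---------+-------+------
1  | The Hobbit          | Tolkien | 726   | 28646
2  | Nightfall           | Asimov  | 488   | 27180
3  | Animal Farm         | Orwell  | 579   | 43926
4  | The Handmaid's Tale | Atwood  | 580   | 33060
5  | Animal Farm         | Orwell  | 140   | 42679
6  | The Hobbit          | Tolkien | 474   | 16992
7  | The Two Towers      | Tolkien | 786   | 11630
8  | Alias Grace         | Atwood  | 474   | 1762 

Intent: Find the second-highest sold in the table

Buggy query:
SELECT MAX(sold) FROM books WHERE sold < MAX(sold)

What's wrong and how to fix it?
Bug: The inner MAX is an aggregate inside WHERE, which is not allowed

Fix: Compute the overall MAX in a subquery, then take MAX of rows below it

Corrected query:
SELECT MAX(sold) FROM books WHERE sold < (SELECT MAX(sold) FROM books)

Result:
MAX(sold)
---------
42679    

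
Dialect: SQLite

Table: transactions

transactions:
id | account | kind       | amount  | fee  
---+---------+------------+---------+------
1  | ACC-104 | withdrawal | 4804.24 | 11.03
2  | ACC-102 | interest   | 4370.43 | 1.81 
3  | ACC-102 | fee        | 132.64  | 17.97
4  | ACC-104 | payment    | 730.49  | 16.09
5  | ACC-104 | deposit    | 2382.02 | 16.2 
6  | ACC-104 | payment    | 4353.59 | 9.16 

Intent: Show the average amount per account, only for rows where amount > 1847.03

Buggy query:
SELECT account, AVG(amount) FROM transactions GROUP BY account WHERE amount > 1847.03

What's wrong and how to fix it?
Bug: WHERE cannot follow GROUP BY

Fix: Move the WHERE clause before GROUP BY

Corrected query:
SELECT account, AVG(amount) FROM transactions WHERE amount > 1847.03 GROUP BY account

Result:
account | AVG(amount)
--------+------------
ACC-102 | 4370.43    
ACC-104 | 3846.616667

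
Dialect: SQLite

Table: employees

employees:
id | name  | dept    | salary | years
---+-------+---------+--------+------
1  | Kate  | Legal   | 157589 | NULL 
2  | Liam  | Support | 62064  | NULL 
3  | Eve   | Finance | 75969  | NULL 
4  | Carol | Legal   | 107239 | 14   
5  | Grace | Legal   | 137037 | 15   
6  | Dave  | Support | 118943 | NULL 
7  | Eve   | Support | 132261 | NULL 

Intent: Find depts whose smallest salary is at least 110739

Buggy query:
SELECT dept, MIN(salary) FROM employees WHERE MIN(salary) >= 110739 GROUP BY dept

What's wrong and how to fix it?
Bug: Aggregates like MIN are computed per group after WHERE runs

Fix: Use HAVING for the per-group MIN condition

Corrected query:
SELECT dept, MIN(salary) FROM employees GROUP BY dept HAVING MIN(salary) >= 110739

Result:
(no rows)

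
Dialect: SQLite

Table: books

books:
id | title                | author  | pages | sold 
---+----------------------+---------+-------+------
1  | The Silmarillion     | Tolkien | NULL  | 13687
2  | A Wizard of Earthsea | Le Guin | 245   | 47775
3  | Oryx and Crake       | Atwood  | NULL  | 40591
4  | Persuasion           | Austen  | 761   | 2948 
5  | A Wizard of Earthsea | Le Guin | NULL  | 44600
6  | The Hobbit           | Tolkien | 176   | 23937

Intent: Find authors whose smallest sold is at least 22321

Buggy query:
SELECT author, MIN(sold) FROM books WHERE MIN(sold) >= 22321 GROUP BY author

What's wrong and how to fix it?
Bug: Aggregates like MIN are computed per group after WHERE runs

Fix: Use HAVING for the per-group MIN condition

Corrected query:
SELECT author, MIN(sold) FROM books GROUP BY author HAVING MIN(sold) >= 22321

Result:
author  | MIN(sold)
--------+----------
Atwood  | 40591    
Le Guin | 44600    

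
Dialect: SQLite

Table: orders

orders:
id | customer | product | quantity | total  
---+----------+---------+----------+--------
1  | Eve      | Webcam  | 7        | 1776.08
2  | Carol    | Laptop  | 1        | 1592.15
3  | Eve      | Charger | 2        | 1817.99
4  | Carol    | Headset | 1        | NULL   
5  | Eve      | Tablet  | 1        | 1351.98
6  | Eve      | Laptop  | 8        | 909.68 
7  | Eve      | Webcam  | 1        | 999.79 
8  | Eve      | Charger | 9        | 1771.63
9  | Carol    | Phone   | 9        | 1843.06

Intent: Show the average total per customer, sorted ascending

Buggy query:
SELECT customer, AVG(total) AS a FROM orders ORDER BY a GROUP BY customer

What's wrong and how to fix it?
Bug: ORDER BY appears before GROUP BY; SQL clause order requires GROUP BY first

Fix: Reorder: SELECT … FROM … GROUP BY … ORDER BY …

Corrected query:
SELECT customer, AVG(total) AS a FROM orders GROUP BY customer ORDER BY a

Result:
customer | a          
---------+------------
Eve      | 1437.858333
Carol    | 1717.605   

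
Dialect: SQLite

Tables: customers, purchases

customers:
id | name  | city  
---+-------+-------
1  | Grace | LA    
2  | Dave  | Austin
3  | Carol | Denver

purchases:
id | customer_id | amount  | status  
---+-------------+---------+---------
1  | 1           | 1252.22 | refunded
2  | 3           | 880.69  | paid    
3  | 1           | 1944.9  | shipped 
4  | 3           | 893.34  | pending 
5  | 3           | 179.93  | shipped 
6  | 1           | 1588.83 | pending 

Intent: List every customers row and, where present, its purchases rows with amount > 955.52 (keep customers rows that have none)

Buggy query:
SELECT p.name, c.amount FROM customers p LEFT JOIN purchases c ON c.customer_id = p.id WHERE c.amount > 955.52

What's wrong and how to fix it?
Bug: Filtering c.amount in WHERE discards the NULL rows produced by LEFT JOIN, turning it into an inner join

Fix: Put 'c.amount > 955.52' in the JOIN's ON clause instead of WHERE

Corrected query:
SELECT p.name, c.amount FROM customers p LEFT JOIN purchases c ON c.customer_id = p.id AND c.amount > 955.52

Result:
name  | amount 
------+--------
Grace | 1252.22
Grace | 1588.83
Grace | 1944.9 
Dave  | NULL   
Carol | NULL   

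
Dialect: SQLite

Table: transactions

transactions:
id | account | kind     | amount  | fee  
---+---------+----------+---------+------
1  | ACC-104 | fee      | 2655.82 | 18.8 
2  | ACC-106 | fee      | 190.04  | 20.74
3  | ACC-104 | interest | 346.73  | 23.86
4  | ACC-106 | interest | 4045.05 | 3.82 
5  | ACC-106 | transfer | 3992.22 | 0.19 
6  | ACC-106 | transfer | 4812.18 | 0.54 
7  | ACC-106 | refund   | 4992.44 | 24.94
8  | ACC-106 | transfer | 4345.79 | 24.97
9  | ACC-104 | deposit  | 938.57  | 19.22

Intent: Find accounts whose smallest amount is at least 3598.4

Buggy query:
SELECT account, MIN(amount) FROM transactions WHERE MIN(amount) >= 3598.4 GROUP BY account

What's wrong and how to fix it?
Bug: MIN() in WHERE is a misuse of aggregate

Fix: Replace WHERE with HAVING after the GROUP BY

Corrected query:
SELECT account, MIN(amount) FROM transactions GROUP BY account HAVING MIN(amount) >= 3598.4

Result:
(no rows)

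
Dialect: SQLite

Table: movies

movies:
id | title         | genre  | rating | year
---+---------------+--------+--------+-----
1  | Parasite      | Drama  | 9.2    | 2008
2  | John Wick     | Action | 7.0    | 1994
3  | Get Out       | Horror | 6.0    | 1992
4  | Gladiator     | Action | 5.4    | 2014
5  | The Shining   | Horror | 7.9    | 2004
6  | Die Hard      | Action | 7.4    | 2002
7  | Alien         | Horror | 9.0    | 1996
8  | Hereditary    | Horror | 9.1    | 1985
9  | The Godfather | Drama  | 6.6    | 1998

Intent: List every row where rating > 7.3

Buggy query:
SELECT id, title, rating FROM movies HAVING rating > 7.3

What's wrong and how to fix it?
Bug: This is a non-aggregate query (no GROUP BY, no aggregates), so in SQLite the HAVING clause is invalid here; a row-level condition belongs in WHERE

Fix: Use WHERE for row-level filtering

Corrected query:
SELECT id, title, rating FROM movies WHERE rating > 7.3

Result:
id | title       | rating
---+-------------+-------
1  | Parasite    | 9.2   
5  | The Shining | 7.9   
6  | Die Hard    | 7.4   
7  | Alien       | 9     
8  | Hereditary  | 9.1   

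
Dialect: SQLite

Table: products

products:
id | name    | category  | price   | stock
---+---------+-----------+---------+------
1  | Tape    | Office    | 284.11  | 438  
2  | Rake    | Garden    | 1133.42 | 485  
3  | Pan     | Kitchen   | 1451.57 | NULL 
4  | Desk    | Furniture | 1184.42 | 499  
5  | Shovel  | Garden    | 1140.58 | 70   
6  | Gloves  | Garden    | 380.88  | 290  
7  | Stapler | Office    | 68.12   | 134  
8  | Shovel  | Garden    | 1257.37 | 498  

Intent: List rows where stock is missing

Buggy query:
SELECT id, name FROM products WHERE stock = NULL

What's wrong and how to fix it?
Bug: Comparing to NULL with '=' never matches; NULL = NULL is unknown, not true

Fix: Replace '= NULL' with 'IS NULL'

Corrected query:
SELECT id, name FROM products WHERE stock IS NULL

Result:
id | name
---+-----
3  | Pan 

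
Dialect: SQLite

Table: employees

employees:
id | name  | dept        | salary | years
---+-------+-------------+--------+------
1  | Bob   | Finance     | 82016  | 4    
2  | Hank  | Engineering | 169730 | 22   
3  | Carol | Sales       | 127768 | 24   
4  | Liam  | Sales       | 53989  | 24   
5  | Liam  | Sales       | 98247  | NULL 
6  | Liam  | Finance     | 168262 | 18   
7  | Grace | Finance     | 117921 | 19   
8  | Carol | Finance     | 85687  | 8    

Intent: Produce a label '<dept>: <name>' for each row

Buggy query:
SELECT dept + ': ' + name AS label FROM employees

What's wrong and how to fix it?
Bug: SQLite uses || for string concatenation; + coerces text to numbers (yielding 0)

Fix: Replace + with || to concatenate text

Corrected query:
SELECT dept || ': ' || name AS label FROM employees

Result:
label            
-----------------
Finance: Bob     
Engineering: Hank
Sales: Carol     
Sales: Liam      
Sales: Liam      
Finance: Liam    
Finance: Grace   
Finance: Carol   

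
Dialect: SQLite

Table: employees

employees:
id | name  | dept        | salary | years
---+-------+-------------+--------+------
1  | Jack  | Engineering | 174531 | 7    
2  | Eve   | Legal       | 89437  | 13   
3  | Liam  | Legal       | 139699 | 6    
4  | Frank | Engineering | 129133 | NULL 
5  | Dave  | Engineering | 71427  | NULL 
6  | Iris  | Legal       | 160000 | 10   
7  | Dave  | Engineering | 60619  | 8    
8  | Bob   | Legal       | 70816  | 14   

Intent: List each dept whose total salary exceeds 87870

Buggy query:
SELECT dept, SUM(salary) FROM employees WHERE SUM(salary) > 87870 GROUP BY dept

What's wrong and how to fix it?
Bug: WHERE runs before GROUP BY, so aggregates aren't available there

Fix: Move the aggregate condition to a HAVING clause

Corrected query:
SELECT dept, SUM(salary) FROM employees GROUP BY dept HAVING SUM(salary) > 87870

Result:
dept        | SUM(salary)
------------+------------
Engineering | 435710     
Legal       | 459952     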